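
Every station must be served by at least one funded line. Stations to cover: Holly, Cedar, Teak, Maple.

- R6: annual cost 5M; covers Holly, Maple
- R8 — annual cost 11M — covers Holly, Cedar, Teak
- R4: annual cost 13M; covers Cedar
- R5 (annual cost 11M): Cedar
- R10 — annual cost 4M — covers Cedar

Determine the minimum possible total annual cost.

The greedy cost-per-new-station heuristic would pick R6, R10, and R8 for 20, but a cheaper cover exists.
Choose R6 and R8: together they cover Holly, Cedar, Teak, Maple — every station.
Total annual cost: 5 + 11 = 16.
No cover costs less than 16.

16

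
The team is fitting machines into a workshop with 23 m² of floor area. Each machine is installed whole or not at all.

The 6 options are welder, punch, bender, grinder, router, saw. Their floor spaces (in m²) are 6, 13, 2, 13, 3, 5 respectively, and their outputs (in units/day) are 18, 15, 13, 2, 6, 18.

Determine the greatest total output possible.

welder + bender + saw: floor space 6 + 2 + 5 = 13 ≤ 23, output 18 + 13 + 18 = 49.
punch + bender + router + saw: floor space 13 + 2 + 3 + 5 = 23 ≤ 23, output 15 + 13 + 6 + 18 = 52.
welder + bender + router + saw: floor space 6 + 2 + 3 + 5 = 16 ≤ 23, output 18 + 13 + 6 + 18 = 55.
Best is welder, bender, router, and saw with total output 55.

55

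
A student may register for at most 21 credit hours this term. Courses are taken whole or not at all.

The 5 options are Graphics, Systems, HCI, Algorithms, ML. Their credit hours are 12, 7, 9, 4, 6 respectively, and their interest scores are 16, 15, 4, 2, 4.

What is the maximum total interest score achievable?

Graphics + Systems: credit hours 12 + 7 = 19 ≤ 21, interest score 16 + 15 = 31.
Systems + HCI + Algorithms: credit hours 7 + 9 + 4 = 20 ≤ 21, interest score 15 + 4 + 2 = 21.
Systems + Algorithms + ML: credit hours 7 + 4 + 6 = 17 ≤ 21, interest score 15 + 2 + 4 = 21.
Best is Graphics and Systems with total interest score 31.

31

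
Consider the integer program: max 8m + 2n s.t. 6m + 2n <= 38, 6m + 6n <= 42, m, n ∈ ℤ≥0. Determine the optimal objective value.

The continuous relaxation peaks at (6.33, 0) with value 50.67; rounding to a feasible lattice point costs some objective.
(m,n)=(6,1): 6·6+2·1=38≤38, 6·6+6·1=42≤42, objective 50.
(m,n)=(6,0): 6·6+2·0=36≤38, 6·6+6·0=36≤42, objective 48.
(m,n)=(5,2): 6·5+2·2=34≤38, 6·5+6·2=42≤42, objective 44.
Maximum is 50 at (m,n)=(6,1).

50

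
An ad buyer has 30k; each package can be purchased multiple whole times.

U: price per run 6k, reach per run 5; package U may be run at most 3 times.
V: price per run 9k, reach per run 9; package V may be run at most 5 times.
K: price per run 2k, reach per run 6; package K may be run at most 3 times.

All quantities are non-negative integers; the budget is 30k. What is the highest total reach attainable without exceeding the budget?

41

K has the best ratio (6/2); taking only K gives at most 3×6 = 18 (stopped by the supply cap of 3).
Mixing does better — 1×U, 2×V, and 3×K: price 30 ≤ 30, reach 1·5 + 2·9 + 3·6 = 41.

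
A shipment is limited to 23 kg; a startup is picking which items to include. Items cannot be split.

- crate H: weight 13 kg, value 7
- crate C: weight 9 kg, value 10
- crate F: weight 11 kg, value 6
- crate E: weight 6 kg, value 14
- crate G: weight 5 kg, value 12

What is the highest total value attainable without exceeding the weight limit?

This is a 0-1 knapsack instance.
Allowing fractional choices, the relaxed optimum would be about 37.6, but items are indivisible.
crate C + crate E + crate G: weight 9 + 6 + 5 = 20 ≤ 23, value 10 + 14 + 12 = 36.
crate E + crate G: weight 6 + 5 = 11 ≤ 23, value 14 + 12 = 26.
crate F + crate E + crate G: weight 11 + 6 + 5 = 22 ≤ 23, value 6 + 14 + 12 = 32.
Best is crate C, crate E, and crate G with total value 36.

36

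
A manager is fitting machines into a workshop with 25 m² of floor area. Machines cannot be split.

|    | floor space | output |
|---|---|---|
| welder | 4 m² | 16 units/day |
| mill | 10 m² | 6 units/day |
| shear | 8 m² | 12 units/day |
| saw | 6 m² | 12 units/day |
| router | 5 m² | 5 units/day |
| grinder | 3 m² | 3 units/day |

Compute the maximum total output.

45

welder + shear + saw: floor space 4 + 8 + 6 = 18 ≤ 25, output 16 + 12 + 12 = 40.
welder + shear + saw + router: floor space 4 + 8 + 6 + 5 = 23 ≤ 25, output 16 + 12 + 12 + 5 = 45.
welder + shear + saw + grinder: floor space 4 + 8 + 6 + 3 = 21 ≤ 25, output 16 + 12 + 12 + 3 = 43.
Best is welder, shear, saw, and router with total output 45.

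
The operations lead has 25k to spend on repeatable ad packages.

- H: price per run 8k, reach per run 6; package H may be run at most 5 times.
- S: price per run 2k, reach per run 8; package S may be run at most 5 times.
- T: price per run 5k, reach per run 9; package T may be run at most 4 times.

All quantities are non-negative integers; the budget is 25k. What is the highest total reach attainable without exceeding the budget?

67

S has the best ratio (8/2); taking only S gives at most 5×8 = 40 (stopped by the supply cap of 5).
Mixing does better — 5×S and 3×T: price 25 ≤ 25, reach 5·8 + 3·9 = 67.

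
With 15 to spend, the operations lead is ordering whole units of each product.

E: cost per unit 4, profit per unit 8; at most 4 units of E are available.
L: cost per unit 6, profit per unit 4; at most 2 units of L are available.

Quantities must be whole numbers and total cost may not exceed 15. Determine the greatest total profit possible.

2×E and 1×L: cost 14 ≤ 15, profit 2·8 + 1·4 = 20.
3×E: cost 12 ≤ 15, profit 3·8 = 24.
Best is 24.

24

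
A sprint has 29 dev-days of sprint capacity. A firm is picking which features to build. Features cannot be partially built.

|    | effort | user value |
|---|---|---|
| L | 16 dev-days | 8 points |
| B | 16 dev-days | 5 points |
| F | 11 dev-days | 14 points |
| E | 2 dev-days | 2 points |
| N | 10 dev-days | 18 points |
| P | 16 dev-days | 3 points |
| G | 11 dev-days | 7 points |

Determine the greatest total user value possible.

Allowing fractional choices, the relaxed optimum would be about 37.8, but features are indivisible.
F + E + N: effort 11 + 2 + 10 = 23 ≤ 29, user value 14 + 2 + 18 = 34.
F + N: effort 11 + 10 = 21 ≤ 29, user value 14 + 18 = 32.
L + E + N: effort 16 + 2 + 10 = 28 ≤ 29, user value 8 + 2 + 18 = 28.
Best is F, E, and N with total user value 34.

34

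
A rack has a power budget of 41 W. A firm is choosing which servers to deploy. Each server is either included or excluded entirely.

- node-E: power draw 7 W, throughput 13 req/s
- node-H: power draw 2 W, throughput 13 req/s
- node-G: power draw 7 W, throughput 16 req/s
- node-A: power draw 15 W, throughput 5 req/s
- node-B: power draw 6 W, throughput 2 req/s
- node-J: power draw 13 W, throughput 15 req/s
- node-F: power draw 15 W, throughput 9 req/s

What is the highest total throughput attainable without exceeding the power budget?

59

Take node-E, node-H, node-G, node-B, and node-J: power draw 7 + 2 + 7 + 6 + 13 = 35 ≤ 41, throughput 13 + 13 + 16 + 2 + 15 = 59.
No other feasible combination does better.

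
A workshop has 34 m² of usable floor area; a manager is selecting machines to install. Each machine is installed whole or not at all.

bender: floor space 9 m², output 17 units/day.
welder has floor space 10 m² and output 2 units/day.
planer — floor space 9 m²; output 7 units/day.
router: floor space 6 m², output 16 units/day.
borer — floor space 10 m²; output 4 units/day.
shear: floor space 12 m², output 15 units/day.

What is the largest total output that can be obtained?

This is a 0-1 knapsack instance.
bender + router + shear: floor space 9 + 6 + 12 = 27 ≤ 34, output 17 + 16 + 15 = 48.
bender + planer + router + borer: floor space 9 + 9 + 6 + 10 = 34 ≤ 34, output 17 + 7 + 16 + 4 = 44.
bender + welder + planer + router: floor space 9 + 10 + 9 + 6 = 34 ≤ 34, output 17 + 2 + 7 + 16 = 42.
Best is bender, router, and shear with total output 48.

48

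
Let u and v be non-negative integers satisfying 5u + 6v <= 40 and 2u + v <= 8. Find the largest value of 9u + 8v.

The continuous relaxation peaks at (1.14, 5.71) with value 56.00; rounding to a feasible lattice point costs some objective.
(u,v)=(2,4): 5·2+6·4=34≤40, 2·2+1·4=8≤8, objective 50.
(u,v)=(1,5): 5·1+6·5=35≤40, 2·1+1·5=7≤8, objective 49.
(u,v)=(0,6): 5·0+6·6=36≤40, 2·0+1·6=6≤8, objective 48.
Maximum is 50 at (u,v)=(2,4).

50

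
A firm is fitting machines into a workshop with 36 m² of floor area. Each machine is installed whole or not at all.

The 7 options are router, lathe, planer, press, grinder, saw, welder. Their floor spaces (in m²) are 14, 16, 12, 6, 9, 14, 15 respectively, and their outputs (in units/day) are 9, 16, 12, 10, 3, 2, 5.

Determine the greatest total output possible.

Treat it as a binary knapsack problem.
lathe + planer + press: floor space 16 + 12 + 6 = 34 ≤ 36, output 16 + 12 + 10 = 38.
router + lathe + press: floor space 14 + 16 + 6 = 36 ≤ 36, output 9 + 16 + 10 = 35.
router + planer + press: floor space 14 + 12 + 6 = 32 ≤ 36, output 9 + 12 + 10 = 31.
Best is lathe, planer, and press with total output 38.

38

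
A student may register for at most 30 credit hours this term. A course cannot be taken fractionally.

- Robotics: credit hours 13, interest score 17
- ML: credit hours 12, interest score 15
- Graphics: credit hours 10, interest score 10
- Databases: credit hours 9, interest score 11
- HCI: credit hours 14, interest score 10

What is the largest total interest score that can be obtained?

Allowing fractional choices, the relaxed optimum would be about 38.1, but courses are indivisible.
Robotics + Databases: credit hours 13 + 9 = 22 ≤ 30, interest score 17 + 11 = 28.
Robotics + ML: credit hours 13 + 12 = 25 ≤ 30, interest score 17 + 15 = 32.
Robotics + Graphics: credit hours 13 + 10 = 23 ≤ 30, interest score 17 + 10 = 27.
Best is Robotics and ML with total interest score 32.

32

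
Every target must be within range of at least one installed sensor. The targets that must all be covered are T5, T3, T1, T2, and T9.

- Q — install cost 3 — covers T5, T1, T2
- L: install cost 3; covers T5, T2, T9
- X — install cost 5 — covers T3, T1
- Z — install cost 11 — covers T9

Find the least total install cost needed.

8

The greedy cost-per-new-target heuristic would pick Q, L, and X for 11, but a cheaper cover exists.
Choose L and X: together they cover T5, T3, T1, T2, T9 — every target.
Total install cost: 3 + 5 = 8.
No cover costs less than 8.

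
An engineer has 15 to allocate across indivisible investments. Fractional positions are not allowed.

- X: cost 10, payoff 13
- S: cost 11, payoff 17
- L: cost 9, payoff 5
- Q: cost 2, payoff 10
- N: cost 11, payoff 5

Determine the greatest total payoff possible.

27

Treat it as a binary knapsack problem.
Allowing fractional choices, the relaxed optimum would be about 29.6, but investments are indivisible.
X + Q: cost 10 + 2 = 12 ≤ 15, payoff 13 + 10 = 23.
S + Q: cost 11 + 2 = 13 ≤ 15, payoff 17 + 10 = 27.
Best is S and Q with total payoff 27.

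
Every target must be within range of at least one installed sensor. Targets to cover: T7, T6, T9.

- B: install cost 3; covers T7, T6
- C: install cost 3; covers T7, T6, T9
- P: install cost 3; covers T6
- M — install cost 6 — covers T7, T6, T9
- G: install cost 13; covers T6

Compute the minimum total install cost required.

3

C alone covers T7, T6, T9 — every target.
Total install cost: 3.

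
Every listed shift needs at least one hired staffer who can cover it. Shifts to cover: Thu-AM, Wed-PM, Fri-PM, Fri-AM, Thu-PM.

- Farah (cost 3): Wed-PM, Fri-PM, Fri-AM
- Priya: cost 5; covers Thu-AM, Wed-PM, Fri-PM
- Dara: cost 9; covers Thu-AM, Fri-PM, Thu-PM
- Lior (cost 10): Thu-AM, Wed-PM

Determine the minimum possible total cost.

12

Choose Farah and Dara: together they cover Thu-AM, Wed-PM, Fri-PM, Fri-AM, Thu-PM — every shift.
Total cost: 3 + 9 = 12.
No cover costs less than 12.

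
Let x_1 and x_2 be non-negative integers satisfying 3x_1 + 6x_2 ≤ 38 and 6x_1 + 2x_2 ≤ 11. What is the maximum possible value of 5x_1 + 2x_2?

The continuous relaxation peaks at (0, 5.5) with value 11.00; rounding to a feasible lattice point costs some objective.
(x_1,x_2)=(0,5): 3·0+6·5=30≤38, 6·0+2·5=10≤11, objective 10.
(x_1,x_2)=(0,4): 3·0+6·4=24≤38, 6·0+2·4=8≤11, objective 8.
The best lattice point is (0,5), giving 10.

10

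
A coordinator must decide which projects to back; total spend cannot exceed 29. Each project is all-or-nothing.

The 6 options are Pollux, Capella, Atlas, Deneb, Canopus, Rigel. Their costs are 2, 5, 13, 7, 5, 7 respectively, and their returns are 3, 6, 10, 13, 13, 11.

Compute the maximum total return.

46

Allowing fractional choices, the relaxed optimum would be about 48.3, but projects are indivisible.
Pollux + Deneb + Canopus + Rigel: cost 2 + 7 + 5 + 7 = 21 ≤ 29, return 3 + 13 + 13 + 11 = 40.
Pollux + Capella + Deneb + Canopus + Rigel: cost 2 + 5 + 7 + 5 + 7 = 26 ≤ 29, return 3 + 6 + 13 + 13 + 11 = 46.
Capella + Deneb + Canopus + Rigel: cost 5 + 7 + 5 + 7 = 24 ≤ 29, return 6 + 13 + 13 + 11 = 43.
Best is Pollux, Capella, Deneb, Canopus, and Rigel with total return 46.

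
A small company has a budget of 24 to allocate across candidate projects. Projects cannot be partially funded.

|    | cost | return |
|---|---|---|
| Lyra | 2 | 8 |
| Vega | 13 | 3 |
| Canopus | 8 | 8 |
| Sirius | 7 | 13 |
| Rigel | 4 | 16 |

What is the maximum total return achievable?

Lyra + Sirius + Rigel: cost 2 + 7 + 4 = 13 ≤ 24, return 8 + 13 + 16 = 37.
Lyra + Canopus + Sirius + Rigel: cost 2 + 8 + 7 + 4 = 21 ≤ 24, return 8 + 8 + 13 + 16 = 45.
Canopus + Sirius + Rigel: cost 8 + 7 + 4 = 19 ≤ 24, return 8 + 13 + 16 = 37.
Best is Lyra, Canopus, Sirius, and Rigel with total return 45.

45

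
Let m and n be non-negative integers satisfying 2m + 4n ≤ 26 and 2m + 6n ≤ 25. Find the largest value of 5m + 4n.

Relaxing integrality, the LP optimum is 62.50 at (m,n) = (12.5, 0), which is not an integer point.
(m,n)=(12,0): 2·12+4·0=24≤26, 2·12+6·0=24≤25, objective 60.
(m,n)=(11,0): 2·11+4·0=22≤26, 2·11+6·0=22≤25, objective 55.
Maximum is 60 at (m,n)=(12,0).

60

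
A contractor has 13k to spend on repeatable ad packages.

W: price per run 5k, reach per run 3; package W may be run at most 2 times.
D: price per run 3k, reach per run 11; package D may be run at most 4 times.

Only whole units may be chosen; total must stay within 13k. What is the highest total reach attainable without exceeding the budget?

44

4×D: price 12 ≤ 13, reach 4·11 = 44.
3×D: price 9 ≤ 13, reach 3·11 = 33.
Best is 44.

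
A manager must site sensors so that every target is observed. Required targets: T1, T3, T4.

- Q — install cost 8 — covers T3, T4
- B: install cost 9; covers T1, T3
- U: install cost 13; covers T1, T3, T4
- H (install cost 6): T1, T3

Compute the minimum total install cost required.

This is an integer covering problem.
U alone covers T1, T3, T4 — every target.
Total install cost: 13.

13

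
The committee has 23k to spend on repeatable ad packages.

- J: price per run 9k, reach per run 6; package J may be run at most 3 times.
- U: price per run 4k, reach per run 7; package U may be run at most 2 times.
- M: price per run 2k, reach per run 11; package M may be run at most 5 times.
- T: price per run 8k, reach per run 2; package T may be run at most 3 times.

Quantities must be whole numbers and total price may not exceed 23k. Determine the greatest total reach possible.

69

2×U and 5×M: price 18 ≤ 23, reach 2·7 + 5·11 = 69.
1×J, 1×U, and 5×M: price 23 ≤ 23, reach 1·6 + 1·7 + 5·11 = 68.
Best is 69.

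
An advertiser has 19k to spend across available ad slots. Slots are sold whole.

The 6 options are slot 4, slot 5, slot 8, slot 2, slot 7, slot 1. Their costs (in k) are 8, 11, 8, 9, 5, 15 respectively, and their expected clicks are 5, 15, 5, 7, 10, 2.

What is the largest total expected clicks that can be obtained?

This is an integer program with binary decision variables.
slot 5 + slot 8: cost 11 + 8 = 19 ≤ 19, expected clicks 15 + 5 = 20.
slot 5 + slot 7: cost 11 + 5 = 16 ≤ 19, expected clicks 15 + 10 = 25.
slot 4 + slot 5: cost 8 + 11 = 19 ≤ 19, expected clicks 5 + 15 = 20.
Best is slot 5 and slot 7 with total expected clicks 25.

25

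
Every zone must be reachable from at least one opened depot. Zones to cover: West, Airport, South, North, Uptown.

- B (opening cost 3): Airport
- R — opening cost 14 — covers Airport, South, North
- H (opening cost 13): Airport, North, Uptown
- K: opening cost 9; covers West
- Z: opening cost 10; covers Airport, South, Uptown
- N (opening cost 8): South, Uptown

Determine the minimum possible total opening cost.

30

Choose H, K, and N: together they cover West, Airport, South, North, Uptown — every zone.
Total opening cost: 13 + 9 + 8 = 30.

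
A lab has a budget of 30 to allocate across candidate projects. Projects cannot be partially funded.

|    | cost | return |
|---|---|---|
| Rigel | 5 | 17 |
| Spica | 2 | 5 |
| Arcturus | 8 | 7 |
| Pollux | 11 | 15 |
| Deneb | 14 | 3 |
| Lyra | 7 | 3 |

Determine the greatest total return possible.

44

Rigel + Spica + Pollux + Lyra: cost 5 + 2 + 11 + 7 = 25 ≤ 30, return 17 + 5 + 15 + 3 = 40.
Rigel + Spica + Arcturus + Pollux: cost 5 + 2 + 8 + 11 = 26 ≤ 30, return 17 + 5 + 7 + 15 = 44.
Best is Rigel, Spica, Arcturus, and Pollux with total return 44.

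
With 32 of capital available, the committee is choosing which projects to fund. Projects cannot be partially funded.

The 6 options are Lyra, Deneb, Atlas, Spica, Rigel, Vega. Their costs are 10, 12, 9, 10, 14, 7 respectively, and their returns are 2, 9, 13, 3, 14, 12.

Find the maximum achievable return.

39

Allowing fractional choices, the relaxed optimum would be about 40.5, but projects are indivisible.
Deneb + Atlas + Vega: cost 12 + 9 + 7 = 28 ≤ 32, return 9 + 13 + 12 = 34.
Atlas + Rigel + Vega: cost 9 + 14 + 7 = 30 ≤ 32, return 13 + 14 + 12 = 39.
Spica + Rigel + Vega: cost 10 + 14 + 7 = 31 ≤ 32, return 3 + 14 + 12 = 29.
Best is Atlas, Rigel, and Vega with total return 39.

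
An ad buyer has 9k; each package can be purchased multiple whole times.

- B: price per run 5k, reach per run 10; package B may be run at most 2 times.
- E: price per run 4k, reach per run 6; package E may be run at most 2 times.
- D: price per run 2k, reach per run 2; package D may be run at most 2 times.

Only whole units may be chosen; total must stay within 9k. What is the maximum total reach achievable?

B has the best ratio (10/5); taking only B gives at most 1×10 = 10 (stopped by the price limit).
Mixing does better — 1×B and 1×E: price 9 ≤ 9, reach 1·10 + 1·6 = 16.

16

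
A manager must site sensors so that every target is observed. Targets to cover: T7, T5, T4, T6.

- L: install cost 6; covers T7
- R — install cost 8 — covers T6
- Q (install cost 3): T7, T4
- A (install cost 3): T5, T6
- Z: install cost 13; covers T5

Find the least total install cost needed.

Choose Q and A: together they cover T7, T5, T4, T6 — every target.
Total install cost: 3 + 3 = 6.
No cover costs less than 6.

6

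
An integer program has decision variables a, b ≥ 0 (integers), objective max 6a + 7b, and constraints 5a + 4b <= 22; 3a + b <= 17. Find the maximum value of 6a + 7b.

Relaxing integrality, the LP optimum is 38.50 at (a,b) = (0, 5.5), which is not an integer point.
(a,b)=(0,5): 5·0+4·5=20≤22, 3·0+1·5=5≤17, objective 35.
(a,b)=(1,4): 5·1+4·4=21≤22, 3·1+1·4=7≤17, objective 34.
No feasible integer point exceeds 35.

35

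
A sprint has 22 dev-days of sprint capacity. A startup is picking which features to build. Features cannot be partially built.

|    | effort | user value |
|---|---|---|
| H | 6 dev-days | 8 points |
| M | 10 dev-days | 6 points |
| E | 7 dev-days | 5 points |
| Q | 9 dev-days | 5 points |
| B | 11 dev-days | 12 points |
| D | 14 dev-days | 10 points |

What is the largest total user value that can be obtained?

Allowing fractional choices, the relaxed optimum would be about 23.6, but features are indivisible.
H + B: effort 6 + 11 = 17 ≤ 22, user value 8 + 12 = 20.
M + B: effort 10 + 11 = 21 ≤ 22, user value 6 + 12 = 18.
H + D: effort 6 + 14 = 20 ≤ 22, user value 8 + 10 = 18.
Best is H and B with total user value 20.

20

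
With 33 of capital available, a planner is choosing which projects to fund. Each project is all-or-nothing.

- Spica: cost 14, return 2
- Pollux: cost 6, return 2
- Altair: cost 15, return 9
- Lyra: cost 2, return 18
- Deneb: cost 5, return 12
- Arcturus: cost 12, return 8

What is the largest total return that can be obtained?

This is an integer program with binary decision variables.
Allowing fractional choices, the relaxed optimum would be about 46.4, but projects are indivisible.
Pollux + Altair + Lyra + Deneb: cost 6 + 15 + 2 + 5 = 28 ≤ 33, return 2 + 9 + 18 + 12 = 41.
Pollux + Lyra + Deneb + Arcturus: cost 6 + 2 + 5 + 12 = 25 ≤ 33, return 2 + 18 + 12 + 8 = 40.
Spica + Lyra + Deneb + Arcturus: cost 14 + 2 + 5 + 12 = 33 ≤ 33, return 2 + 18 + 12 + 8 = 40.
Best is Pollux, Altair, Lyra, and Deneb with total return 41.

41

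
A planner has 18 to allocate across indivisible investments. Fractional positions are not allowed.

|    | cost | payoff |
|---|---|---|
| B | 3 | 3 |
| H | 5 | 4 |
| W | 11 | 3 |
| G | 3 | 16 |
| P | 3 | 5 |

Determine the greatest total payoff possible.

28

Allowing fractional choices, the relaxed optimum would be about 29.1, but investments are indivisible.
H + G + P: cost 5 + 3 + 3 = 11 ≤ 18, payoff 4 + 16 + 5 = 25.
B + H + G + P: cost 3 + 5 + 3 + 3 = 14 ≤ 18, payoff 3 + 4 + 16 + 5 = 28.
Best is B, H, G, and P with total payoff 28.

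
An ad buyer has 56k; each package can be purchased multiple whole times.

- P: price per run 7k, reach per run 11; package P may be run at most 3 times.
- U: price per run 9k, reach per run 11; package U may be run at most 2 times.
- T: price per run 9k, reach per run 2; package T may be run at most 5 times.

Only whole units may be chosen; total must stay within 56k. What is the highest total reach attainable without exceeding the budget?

57

3×P and 2×U: price 39 ≤ 56, reach 3·11 + 2·11 = 55.
3×P, 2×U, and 1×T: price 48 ≤ 56, reach 3·11 + 2·11 + 1·2 = 57.
Best is 57.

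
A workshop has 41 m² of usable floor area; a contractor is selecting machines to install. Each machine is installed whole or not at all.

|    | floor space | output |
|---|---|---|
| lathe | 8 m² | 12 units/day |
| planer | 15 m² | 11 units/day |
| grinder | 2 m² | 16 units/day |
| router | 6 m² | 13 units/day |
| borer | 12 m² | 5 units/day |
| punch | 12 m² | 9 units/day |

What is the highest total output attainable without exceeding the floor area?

55

Treat it as a binary knapsack problem.
lathe + grinder + router + borer + punch: floor space 8 + 2 + 6 + 12 + 12 = 40 ≤ 41, output 12 + 16 + 13 + 5 + 9 = 55.
lathe + planer + grinder + router: floor space 8 + 15 + 2 + 6 = 31 ≤ 41, output 12 + 11 + 16 + 13 = 52.
Best is lathe, grinder, router, borer, and punch with total output 55.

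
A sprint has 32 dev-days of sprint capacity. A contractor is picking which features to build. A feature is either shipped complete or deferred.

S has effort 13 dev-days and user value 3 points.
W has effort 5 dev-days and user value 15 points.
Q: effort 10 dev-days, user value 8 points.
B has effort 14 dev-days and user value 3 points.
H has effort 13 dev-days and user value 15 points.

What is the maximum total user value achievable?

This is an integer program with binary decision variables.
Take W, Q, and H: effort 5 + 10 + 13 = 28 ≤ 32, user value 15 + 8 + 15 = 38.
No other feasible combination does better.

38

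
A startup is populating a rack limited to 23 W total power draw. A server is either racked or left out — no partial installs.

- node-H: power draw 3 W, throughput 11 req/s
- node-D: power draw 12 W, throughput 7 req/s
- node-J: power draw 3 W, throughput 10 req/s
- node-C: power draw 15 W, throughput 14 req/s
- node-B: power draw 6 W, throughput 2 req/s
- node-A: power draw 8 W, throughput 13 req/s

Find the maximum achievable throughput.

This is an integer program with binary decision variables.
node-H + node-J + node-A: power draw 3 + 3 + 8 = 14 ≤ 23, throughput 11 + 10 + 13 = 34.
node-H + node-J + node-B + node-A: power draw 3 + 3 + 6 + 8 = 20 ≤ 23, throughput 11 + 10 + 2 + 13 = 36.
node-H + node-J + node-C: power draw 3 + 3 + 15 = 21 ≤ 23, throughput 11 + 10 + 14 = 35.
Best is node-H, node-J, node-B, and node-A with total throughput 36.

36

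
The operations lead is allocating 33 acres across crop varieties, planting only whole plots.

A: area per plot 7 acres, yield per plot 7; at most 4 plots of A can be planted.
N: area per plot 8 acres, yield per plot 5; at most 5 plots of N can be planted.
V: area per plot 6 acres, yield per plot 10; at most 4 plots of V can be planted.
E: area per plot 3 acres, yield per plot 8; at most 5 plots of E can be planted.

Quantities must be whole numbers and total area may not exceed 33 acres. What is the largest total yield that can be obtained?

70

E has the best ratio (8/3); taking only E gives at most 5×8 = 40 (stopped by the supply cap of 5).
Mixing does better — 3×V and 5×E: area 33 ≤ 33, yield 3·10 + 5·8 = 70.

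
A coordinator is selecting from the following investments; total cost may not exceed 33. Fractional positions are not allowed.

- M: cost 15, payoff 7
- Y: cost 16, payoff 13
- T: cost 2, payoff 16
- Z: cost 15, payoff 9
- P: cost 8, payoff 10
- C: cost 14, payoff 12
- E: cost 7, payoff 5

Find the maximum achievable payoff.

This is an integer program with binary decision variables.
Take Y, T, P, and E: cost 16 + 2 + 8 + 7 = 33 ≤ 33, payoff 13 + 16 + 10 + 5 = 44.
No other feasible combination does better.

44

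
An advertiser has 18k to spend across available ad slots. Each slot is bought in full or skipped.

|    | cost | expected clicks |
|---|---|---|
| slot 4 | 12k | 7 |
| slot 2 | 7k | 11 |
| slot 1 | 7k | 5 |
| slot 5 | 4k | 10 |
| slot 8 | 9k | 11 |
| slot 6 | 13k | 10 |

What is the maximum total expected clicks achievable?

26

This is a 0-1 knapsack instance.
Allowing fractional choices, the relaxed optimum would be about 29.6, but ad slots are indivisible.
slot 2 + slot 1 + slot 5: cost 7 + 7 + 4 = 18 ≤ 18, expected clicks 11 + 5 + 10 = 26.
slot 2 + slot 5: cost 7 + 4 = 11 ≤ 18, expected clicks 11 + 10 = 21.
slot 2 + slot 8: cost 7 + 9 = 16 ≤ 18, expected clicks 11 + 11 = 22.
Best is slot 2, slot 1, and slot 5 with total expected clicks 26.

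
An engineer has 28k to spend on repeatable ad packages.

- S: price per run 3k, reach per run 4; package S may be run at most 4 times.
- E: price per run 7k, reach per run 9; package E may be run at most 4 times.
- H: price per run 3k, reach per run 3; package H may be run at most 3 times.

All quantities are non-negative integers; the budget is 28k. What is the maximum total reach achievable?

36

2×S and 3×E: price 27 ≤ 28, reach 2·4 + 3·9 = 35.
4×E: price 28 ≤ 28, reach 4·9 = 36.
Best is 36.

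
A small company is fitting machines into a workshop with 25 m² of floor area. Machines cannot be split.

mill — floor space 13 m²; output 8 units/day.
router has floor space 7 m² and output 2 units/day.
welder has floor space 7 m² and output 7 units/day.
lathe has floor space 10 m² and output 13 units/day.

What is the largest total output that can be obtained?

22

This is a 0-1 knapsack instance.
Take router, welder, and lathe: floor space 7 + 7 + 10 = 24 ≤ 25, output 2 + 7 + 13 = 22.
No other feasible combination does better.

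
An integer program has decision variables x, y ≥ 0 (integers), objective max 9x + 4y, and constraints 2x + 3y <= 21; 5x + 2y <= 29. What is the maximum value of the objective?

53

(x,y)=(5,2) is feasible, giving 53.
(x,y)=(4,4) is feasible, giving 52.
(x,y)=(5,1) is feasible, giving 49.
Maximum is 53 at (x,y)=(5,2).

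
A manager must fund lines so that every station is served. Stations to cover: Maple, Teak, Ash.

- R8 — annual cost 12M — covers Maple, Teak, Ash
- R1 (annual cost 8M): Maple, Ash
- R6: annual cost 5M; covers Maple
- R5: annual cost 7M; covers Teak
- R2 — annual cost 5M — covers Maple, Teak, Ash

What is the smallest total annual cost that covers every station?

This is an integer covering problem.
R2 alone covers Maple, Teak, Ash — every station.
Total annual cost: 5.
No cover costs less than 5.

5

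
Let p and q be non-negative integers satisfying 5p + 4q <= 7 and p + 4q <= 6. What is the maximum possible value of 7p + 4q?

7

(p,q)=(1,0) is feasible, giving 7.
(p,q)=(0,1) is feasible, giving 4.
(p,q)=(0,0) is feasible, giving 0.
The best lattice point is (1,0), giving 7.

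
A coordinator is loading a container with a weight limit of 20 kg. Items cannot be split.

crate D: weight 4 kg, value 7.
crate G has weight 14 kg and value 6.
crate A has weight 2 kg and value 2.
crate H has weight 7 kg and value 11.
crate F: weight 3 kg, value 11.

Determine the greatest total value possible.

crate D + crate A + crate H + crate F: weight 4 + 2 + 7 + 3 = 16 ≤ 20, value 7 + 2 + 11 + 11 = 31.
crate A + crate H + crate F: weight 2 + 7 + 3 = 12 ≤ 20, value 2 + 11 + 11 = 24.
crate D + crate H + crate F: weight 4 + 7 + 3 = 14 ≤ 20, value 7 + 11 + 11 = 29.
Best is crate D, crate A, crate H, and crate F with total value 31.

31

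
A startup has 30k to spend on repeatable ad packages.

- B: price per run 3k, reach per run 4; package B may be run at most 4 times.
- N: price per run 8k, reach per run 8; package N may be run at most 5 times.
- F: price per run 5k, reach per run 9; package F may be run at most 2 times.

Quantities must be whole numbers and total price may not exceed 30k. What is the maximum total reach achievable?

F has the best ratio (9/5); taking only F gives at most 2×9 = 18 (stopped by the supply cap of 2).
Mixing does better — 4×B, 1×N, and 2×F: price 30 ≤ 30, reach 4·4 + 1·8 + 2·9 = 42.

42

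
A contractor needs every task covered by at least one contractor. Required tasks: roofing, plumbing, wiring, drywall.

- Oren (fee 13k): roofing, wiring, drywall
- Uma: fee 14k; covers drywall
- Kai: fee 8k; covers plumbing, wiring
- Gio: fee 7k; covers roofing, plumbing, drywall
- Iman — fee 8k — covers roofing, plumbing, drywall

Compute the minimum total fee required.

Choose Kai and Gio: together they cover roofing, plumbing, wiring, drywall — every task.
Total fee: 8 + 7 = 15.

15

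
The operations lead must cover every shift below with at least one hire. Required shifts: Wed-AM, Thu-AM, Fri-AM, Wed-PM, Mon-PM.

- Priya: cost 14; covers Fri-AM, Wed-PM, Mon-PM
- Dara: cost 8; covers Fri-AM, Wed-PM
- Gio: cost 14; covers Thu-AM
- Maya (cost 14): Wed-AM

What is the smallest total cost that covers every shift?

The greedy cost-per-new-shift heuristic would pick Dara, Priya, Gio, and Maya for 50, but a cheaper cover exists.
Choose Priya, Gio, and Maya: together they cover Wed-AM, Thu-AM, Fri-AM, Wed-PM, Mon-PM — every shift.
Total cost: 14 + 14 + 14 = 42.
No cover costs less than 42.

42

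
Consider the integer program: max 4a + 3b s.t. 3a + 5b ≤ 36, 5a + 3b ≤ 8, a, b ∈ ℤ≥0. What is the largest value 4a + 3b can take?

7

The continuous relaxation peaks at (0, 2.67) with value 8.00; rounding to a feasible lattice point costs some objective.
(a,b)=(1,1): 3·1+5·1=8≤36, 5·1+3·1=8≤8, objective 7.
(a,b)=(0,2): 3·0+5·2=10≤36, 5·0+3·2=6≤8, objective 6.
Maximum is 7 at (a,b)=(1,1).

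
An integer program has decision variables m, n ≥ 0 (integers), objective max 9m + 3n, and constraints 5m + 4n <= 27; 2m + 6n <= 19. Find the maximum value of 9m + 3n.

45

The continuous relaxation peaks at (5.4, 0) with value 48.60; rounding to a feasible lattice point costs some objective.
(m,n)=(5,0): 5·5+4·0=25≤27, 2·5+6·0=10≤19, objective 45.
(m,n)=(4,1): 5·4+4·1=24≤27, 2·4+6·1=14≤19, objective 39.
(m,n)=(4,0): 5·4+4·0=20≤27, 2·4+6·0=8≤19, objective 36.
Maximum is 45 at (m,n)=(5,0).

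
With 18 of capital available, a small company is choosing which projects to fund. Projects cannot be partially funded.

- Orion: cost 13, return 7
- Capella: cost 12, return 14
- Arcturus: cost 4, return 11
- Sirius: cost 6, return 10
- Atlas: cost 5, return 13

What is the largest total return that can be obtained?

34

Take Arcturus, Sirius, and Atlas: cost 4 + 6 + 5 = 15 ≤ 18, return 11 + 10 + 13 = 34.
No other feasible combination does better.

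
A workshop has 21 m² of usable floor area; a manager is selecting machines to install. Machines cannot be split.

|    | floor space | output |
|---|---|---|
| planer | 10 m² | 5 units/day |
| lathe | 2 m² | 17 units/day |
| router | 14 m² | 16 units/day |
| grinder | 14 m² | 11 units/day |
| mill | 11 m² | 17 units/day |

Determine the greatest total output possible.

34

Take lathe and mill: floor space 2 + 11 = 13 ≤ 21, output 17 + 17 = 34.
No other feasible combination does better.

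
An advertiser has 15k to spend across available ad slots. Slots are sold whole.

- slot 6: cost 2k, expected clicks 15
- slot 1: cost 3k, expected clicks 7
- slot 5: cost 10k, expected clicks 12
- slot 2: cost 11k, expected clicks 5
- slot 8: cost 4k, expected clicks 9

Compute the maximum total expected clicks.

34

slot 6 + slot 5: cost 2 + 10 = 12 ≤ 15, expected clicks 15 + 12 = 27.
slot 6 + slot 1 + slot 8: cost 2 + 3 + 4 = 9 ≤ 15, expected clicks 15 + 7 + 9 = 31.
slot 6 + slot 1 + slot 5: cost 2 + 3 + 10 = 15 ≤ 15, expected clicks 15 + 7 + 12 = 34.
Best is slot 6, slot 1, and slot 5 with total expected clicks 34.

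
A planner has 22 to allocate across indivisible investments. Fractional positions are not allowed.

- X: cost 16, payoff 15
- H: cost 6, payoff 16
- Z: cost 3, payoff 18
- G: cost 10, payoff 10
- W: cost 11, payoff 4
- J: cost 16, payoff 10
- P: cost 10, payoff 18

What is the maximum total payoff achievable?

Allowing fractional choices, the relaxed optimum would be about 55.0, but investments are indivisible.
H + Z + P: cost 6 + 3 + 10 = 19 ≤ 22, payoff 16 + 18 + 18 = 52.
H + Z + G: cost 6 + 3 + 10 = 19 ≤ 22, payoff 16 + 18 + 10 = 44.
H + Z + W: cost 6 + 3 + 11 = 20 ≤ 22, payoff 16 + 18 + 4 = 38.
Best is H, Z, and P with total payoff 52.

52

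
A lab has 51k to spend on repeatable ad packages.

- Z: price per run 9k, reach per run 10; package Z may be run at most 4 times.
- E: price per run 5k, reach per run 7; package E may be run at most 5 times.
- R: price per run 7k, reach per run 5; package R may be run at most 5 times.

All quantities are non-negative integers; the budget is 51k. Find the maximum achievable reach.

61

4×Z and 3×E: price 51 ≤ 51, reach 4·10 + 3·7 = 61.
2×Z, 5×E, and 1×R: price 50 ≤ 51, reach 2·10 + 5·7 + 1·5 = 60.
Best is 61.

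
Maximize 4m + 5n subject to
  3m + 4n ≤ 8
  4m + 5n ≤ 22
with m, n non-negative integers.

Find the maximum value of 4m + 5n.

10

(m,n)=(0,2): 3·0+4·2=8≤8, 4·0+5·2=10≤22, objective 10.
(m,n)=(1,1): 3·1+4·1=7≤8, 4·1+5·1=9≤22, objective 9.
(m,n)=(2,0): 3·2+4·0=6≤8, 4·2+5·0=8≤22, objective 8.
The best lattice point is (0,2), giving 10.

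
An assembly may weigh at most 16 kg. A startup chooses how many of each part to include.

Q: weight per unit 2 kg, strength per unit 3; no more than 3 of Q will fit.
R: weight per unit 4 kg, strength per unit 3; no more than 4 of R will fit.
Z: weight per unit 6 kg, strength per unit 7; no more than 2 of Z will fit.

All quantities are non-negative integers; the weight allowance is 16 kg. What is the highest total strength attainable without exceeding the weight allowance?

3×Q, 1×R, and 1×Z: weight 16 ≤ 16, strength 3·3 + 1·3 + 1·7 = 19.
2×Q and 2×Z: weight 16 ≤ 16, strength 2·3 + 2·7 = 20.
Best is 20.

20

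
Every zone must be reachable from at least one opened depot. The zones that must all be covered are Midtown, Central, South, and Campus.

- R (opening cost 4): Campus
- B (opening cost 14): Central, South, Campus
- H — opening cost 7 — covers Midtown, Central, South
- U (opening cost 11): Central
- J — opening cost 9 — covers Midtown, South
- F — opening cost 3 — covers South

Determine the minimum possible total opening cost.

11

This is a weighted set-cover instance.
Choose R and H: together they cover Midtown, Central, South, Campus — every zone.
Total opening cost: 4 + 7 = 11.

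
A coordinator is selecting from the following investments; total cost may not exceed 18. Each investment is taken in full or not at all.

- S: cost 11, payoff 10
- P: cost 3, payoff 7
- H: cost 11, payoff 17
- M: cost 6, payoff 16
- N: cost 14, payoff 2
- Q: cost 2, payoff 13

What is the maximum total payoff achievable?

This is an integer program with binary decision variables.
Allowing fractional choices, the relaxed optimum would be about 46.8, but investments are indivisible.
P + M + Q: cost 3 + 6 + 2 = 11 ≤ 18, payoff 7 + 16 + 13 = 36.
P + H + Q: cost 3 + 11 + 2 = 16 ≤ 18, payoff 7 + 17 + 13 = 37.
H + M: cost 11 + 6 = 17 ≤ 18, payoff 17 + 16 = 33.
Best is P, H, and Q with total payoff 37.

37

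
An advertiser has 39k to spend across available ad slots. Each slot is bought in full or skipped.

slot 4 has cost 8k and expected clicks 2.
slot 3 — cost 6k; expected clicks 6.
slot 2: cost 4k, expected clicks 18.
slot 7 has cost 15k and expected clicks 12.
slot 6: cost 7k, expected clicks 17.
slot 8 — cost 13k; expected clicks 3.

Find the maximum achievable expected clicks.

53

Allowing fractional choices, the relaxed optimum would be about 54.8, but ad slots are indivisible.
slot 2 + slot 7 + slot 6 + slot 8: cost 4 + 15 + 7 + 13 = 39 ≤ 39, expected clicks 18 + 12 + 17 + 3 = 50.
slot 3 + slot 2 + slot 7 + slot 6: cost 6 + 4 + 15 + 7 = 32 ≤ 39, expected clicks 6 + 18 + 12 + 17 = 53.
Best is slot 3, slot 2, slot 7, and slot 6 with total expected clicks 53.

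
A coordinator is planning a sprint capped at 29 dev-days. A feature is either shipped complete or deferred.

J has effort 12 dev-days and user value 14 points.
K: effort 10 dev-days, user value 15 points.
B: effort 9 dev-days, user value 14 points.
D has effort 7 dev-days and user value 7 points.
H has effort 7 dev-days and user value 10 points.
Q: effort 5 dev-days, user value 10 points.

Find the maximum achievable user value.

42

K + D + H + Q: effort 10 + 7 + 7 + 5 = 29 ≤ 29, user value 15 + 7 + 10 + 10 = 42.
B + D + H + Q: effort 9 + 7 + 7 + 5 = 28 ≤ 29, user value 14 + 7 + 10 + 10 = 41.
K + B + Q: effort 10 + 9 + 5 = 24 ≤ 29, user value 15 + 14 + 10 = 39.
Best is K, D, H, and Q with total user value 42.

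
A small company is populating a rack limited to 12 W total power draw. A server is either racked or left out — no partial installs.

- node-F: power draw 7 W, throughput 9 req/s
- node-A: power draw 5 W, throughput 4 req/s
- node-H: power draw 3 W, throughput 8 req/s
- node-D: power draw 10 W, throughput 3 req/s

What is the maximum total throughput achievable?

17

Treat it as a binary knapsack problem.
Allowing fractional choices, the relaxed optimum would be about 18.6, but servers are indivisible.
node-F + node-H: power draw 7 + 3 = 10 ≤ 12, throughput 9 + 8 = 17.
node-F + node-A: power draw 7 + 5 = 12 ≤ 12, throughput 9 + 4 = 13.
Best is node-F and node-H with total throughput 17.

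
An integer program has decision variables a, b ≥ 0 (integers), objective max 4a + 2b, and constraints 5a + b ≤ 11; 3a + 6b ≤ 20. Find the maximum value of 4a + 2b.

The continuous relaxation peaks at (1.7, 2.48) with value 11.78; rounding to a feasible lattice point costs some objective.
(a,b)=(2,1): 5·2+1·1=11≤11, 3·2+6·1=12≤20, objective 10.
(a,b)=(1,2): 5·1+1·2=7≤11, 3·1+6·2=15≤20, objective 8.
No feasible integer point exceeds 10.

10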